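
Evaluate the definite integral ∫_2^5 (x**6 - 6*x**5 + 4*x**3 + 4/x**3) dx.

-1333203/350

By the power rule, an antiderivative is F(x) = x**7/7 - x**6 + x**4 - 2/x**2.
Then F(5) - F(2) = (-671889/175) - (-423/14) = -1333203/350.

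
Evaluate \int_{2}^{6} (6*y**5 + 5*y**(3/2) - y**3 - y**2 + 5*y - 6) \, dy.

-8*sqrt(2) + 72*sqrt(6) + 138776/3

By the power rule, an antiderivative is F(y) = y**6 + 2*y**(5/2) - y**4/4 - y**3/3 + 5*y**2/2 - 6*y.
Then F(6) - F(2) = (72*sqrt(6) + 46314) - (8*sqrt(2) + 166/3) = -8*sqrt(2) + 72*sqrt(6) + 138776/3.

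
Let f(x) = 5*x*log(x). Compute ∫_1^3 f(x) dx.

-10 + 45*log(3)/2

Integrate by parts once (u = ln x, dv = 5*x dx).
An antiderivative is F(x) = 5*x**2*(2*log(x) - 1)/4.
Then F(3) - F(1) = (-45/4 + 45*log(3)/2) - (-5/4) = -10 + 45*log(3)/2.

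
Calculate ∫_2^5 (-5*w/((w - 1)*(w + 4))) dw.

log(4/81)

Factor the denominator: w**2 + 3*w - 4 = (w + 4)(w - 1).
Partial fractions: -5*w/((w - 1)*(w + 4)) = -4/(w + 4) - 1/(w - 1).
An antiderivative is F(w) = -log(w - 1) - 4*log(w + 4).
Then F(5) - F(2) = (-8*log(3) - 2*log(2)) - (-4*log(3) - 4*log(2)) = log(4/81).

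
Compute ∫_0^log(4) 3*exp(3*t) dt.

An antiderivative is F(t) = exp(3*t).
Then F(log(4)) - F(0) = (64) - (1) = 63.

63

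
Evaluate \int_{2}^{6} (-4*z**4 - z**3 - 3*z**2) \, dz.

By the power rule, an antiderivative is F(z) = -4*z**5/5 - z**4/4 - z**3.
Then F(6) - F(2) = (-33804/5) - (-188/5) = -33616/5.

-33616/5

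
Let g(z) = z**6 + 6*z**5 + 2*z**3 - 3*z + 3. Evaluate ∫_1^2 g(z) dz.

610/7

By the power rule, an antiderivative is F(z) = z**7/7 + z**6 + z**4/2 - 3*z**2/2 + 3*z.
Then F(2) - F(1) = (632/7) - (22/7) = 610/7.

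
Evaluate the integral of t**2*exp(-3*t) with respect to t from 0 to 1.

2/27 - 17*exp(-3)/27

Integrate by parts twice (u = t^2, dv = exp(-3*t) dt).
An antiderivative is F(t) = (-9*t**2 - 6*t - 2)*exp(-3*t)/27.
Then F(1) - F(0) = (-17*exp(-3)/27) - (-2/27) = 2/27 - 17*exp(-3)/27.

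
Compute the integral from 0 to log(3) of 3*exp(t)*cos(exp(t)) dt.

Let u = exp(t), so du = exp(t) dt. When t = 0, u = 1; when t = log(3), u = 3.
The integral becomes 3·∫ cos(u) du from 1 to 3, with antiderivative 3*sin(u).
Back in t: F(t) = 3*sin(exp(t)).
Then F(log(3)) - F(0) = (3*sin(3)) - (3*sin(1)) = -3*sin(1) + 3*sin(3).

-3*sin(1) + 3*sin(3)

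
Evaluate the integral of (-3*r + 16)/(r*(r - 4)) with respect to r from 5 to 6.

-4*log(3) - 3*log(2) + 4*log(5)

Factor the denominator: r**2 - 4*r = r(r - 4).
Partial fractions: (-3*r + 16)/(r*(r - 4)) = -4/r + 1/(r - 4).
An antiderivative is F(r) = -4*log(r) + log(r - 4).
Then F(6) - F(5) = (-4*log(3) - 3*log(2)) - (-4*log(5)) = -4*log(3) - 3*log(2) + 4*log(5).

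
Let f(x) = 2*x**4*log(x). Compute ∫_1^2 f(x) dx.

-62/25 + 64*log(2)/5

Integrate by parts once (u = ln x, dv = 2*x**4 dx).
An antiderivative is F(x) = 2*x**5*(5*log(x) - 1)/25.
Then F(2) - F(1) = (-64/25 + 64*log(2)/5) - (-2/25) = -62/25 + 64*log(2)/5.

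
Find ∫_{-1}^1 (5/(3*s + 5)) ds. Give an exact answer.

An antiderivative is F(s) = 5*log(3*s + 5)/3.
Then F(1) - F(-1) = (log(32)) - (5*log(2)/3) = 10*log(2)/3.

10*log(2)/3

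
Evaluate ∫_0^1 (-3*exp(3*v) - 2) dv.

An antiderivative is F(v) = -exp(3*v) - 2*v.
Then F(1) - F(0) = (-exp(3) - 2) - (-1) = -exp(3) - 1.

-exp(3) - 1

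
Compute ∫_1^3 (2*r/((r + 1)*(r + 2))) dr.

-4*log(3) - 2*log(2) + 4*log(5)

Factor the denominator: r**2 + 3*r + 2 = (r + 2)(r + 1).
Partial fractions: 2*r/((r + 1)*(r + 2)) = 4/(r + 2) - 2/(r + 1).
An antiderivative is F(r) = -2*log(r + 1) + 4*log(r + 2).
Then F(3) - F(1) = (-4*log(2) + 4*log(5)) - (log(81/4)) = -4*log(3) - 2*log(2) + 4*log(5).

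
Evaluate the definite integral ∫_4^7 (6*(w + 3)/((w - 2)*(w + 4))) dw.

-8*log(2) + log(11) + 5*log(5)

Factor the denominator: w**2 + 2*w - 8 = (w + 4)(w - 2).
Partial fractions: 6*(w + 3)/((w - 2)*(w + 4)) = 1/(w + 4) + 5/(w - 2).
An antiderivative is F(w) = 5*log(w - 2) + log(w + 4).
Then F(7) - F(4) = (log(11) + 5*log(5)) - (8*log(2)) = -8*log(2) + log(11) + 5*log(5).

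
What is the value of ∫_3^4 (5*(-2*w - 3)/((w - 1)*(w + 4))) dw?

-10*log(2) - 5*log(3) + 5*log(7)

Factor the denominator: w**2 + 3*w - 4 = (w + 4)(w - 1).
Partial fractions: 5*(-2*w - 3)/((w - 1)*(w + 4)) = -5/(w + 4) - 5/(w - 1).
An antiderivative is F(w) = -5*log(w - 1) - 5*log(w + 4).
Then F(4) - F(3) = (-15*log(2) - 5*log(3)) - (-5*log(7) - 5*log(2)) = -10*log(2) - 5*log(3) + 5*log(7).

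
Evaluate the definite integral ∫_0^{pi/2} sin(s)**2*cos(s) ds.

Let u = sin(s), so du = cos(s) ds. When s = 0, u = 0; when s = pi/2, u = 1.
The integral becomes ∫ u**2 du from 0 to 1, with antiderivative u**3/3.
Back in s: F(s) = sin(s)**3/3.
Then F(pi/2) - F(0) = (1/3) - (0) = 1/3.

1/3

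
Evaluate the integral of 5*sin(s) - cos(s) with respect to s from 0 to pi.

10

An antiderivative is F(s) = -sin(s) - 5*cos(s).
Then F(pi) - F(0) = (5) - (-5) = 10.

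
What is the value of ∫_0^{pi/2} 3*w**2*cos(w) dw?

-6 + 3*pi**2/4

Integrate by parts twice (u = w^2, dv = 3*cos(w) dw).
An antiderivative is F(w) = 3*w**2*sin(w) + 6*w*cos(w) - 6*sin(w).
Then F(pi/2) - F(0) = (-6 + 3*pi**2/4) - (0) = -6 + 3*pi**2/4.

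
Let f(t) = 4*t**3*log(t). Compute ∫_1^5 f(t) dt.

Integrate by parts once (u = ln t, dv = 4*t**3 dt).
An antiderivative is F(t) = t**4*(4*log(t) - 1)/4.
Then F(5) - F(1) = (-625/4 + 625*log(5)) - (-1/4) = -156 + 625*log(5).

-156 + 625*log(5)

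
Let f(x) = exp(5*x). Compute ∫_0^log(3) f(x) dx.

Let u = exp(x), so du = exp(x) dx. When x = 0, u = 1; when x = log(3), u = 3.
The integral becomes ∫ u**4 du from 1 to 3, with antiderivative u**5/5.
Back in x: F(x) = exp(5*x)/5.
Then F(log(3)) - F(0) = (243/5) - (1/5) = 242/5.

242/5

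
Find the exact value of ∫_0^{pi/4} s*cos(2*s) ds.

-1/4 + pi/8

Integrate by parts once (u = s, dv = cos(2*s) ds).
An antiderivative is F(s) = s*sin(2*s)/2 + cos(2*s)/4.
Then F(pi/4) - F(0) = (pi/8) - (1/4) = -1/4 + pi/8.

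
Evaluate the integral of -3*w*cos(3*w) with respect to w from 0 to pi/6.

1/3 - pi/6

Integrate by parts once (u = w, dv = -3*cos(3*w) dw).
An antiderivative is F(w) = -w*sin(3*w) - cos(3*w)/3.
Then F(pi/6) - F(0) = (-pi/6) - (-1/3) = 1/3 - pi/6.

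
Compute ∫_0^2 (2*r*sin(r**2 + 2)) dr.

-cos(6) + cos(2)

Let u = r**2 + 2, so du = 2*r dr. When r = 0, u = 2; when r = 2, u = 6.
The integral becomes ∫ sin(u) du from 2 to 6, with antiderivative -cos(u).
Back in r: F(r) = -cos(r**2 + 2).
Then F(2) - F(0) = (-cos(6)) - (-cos(2)) = -cos(6) + cos(2).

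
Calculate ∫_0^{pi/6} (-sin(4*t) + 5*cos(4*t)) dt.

An antiderivative is F(t) = 5*sin(4*t)/4 + cos(4*t)/4.
Then F(pi/6) - F(0) = (-1/8 + 5*sqrt(3)/8) - (1/4) = -3/8 + 5*sqrt(3)/8.

-3/8 + 5*sqrt(3)/8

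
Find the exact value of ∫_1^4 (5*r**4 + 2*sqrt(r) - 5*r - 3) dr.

By the power rule, an antiderivative is F(r) = r**5 + 4*r**(3/2)/3 - 5*r**2/2 - 3*r.
Then F(4) - F(1) = (2948/3) - (-19/6) = 5915/6.

5915/6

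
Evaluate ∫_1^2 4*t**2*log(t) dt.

-28/9 + 32*log(2)/3

Integrate by parts once (u = ln t, dv = 4*t**2 dt).
An antiderivative is F(t) = 4*t**3*(3*log(t) - 1)/9.
Then F(2) - F(1) = (-32/9 + 32*log(2)/3) - (-4/9) = -28/9 + 32*log(2)/3.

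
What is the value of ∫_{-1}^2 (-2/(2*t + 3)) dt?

An antiderivative is F(t) = -log(2*t + 3).
Then F(2) - F(-1) = (-log(7)) - (0) = -log(7).

-log(7)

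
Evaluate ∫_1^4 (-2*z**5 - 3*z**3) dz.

By the power rule, an antiderivative is F(z) = -z**6/3 - 3*z**4/4.
Then F(4) - F(1) = (-4672/3) - (-13/12) = -6225/4.

-6225/4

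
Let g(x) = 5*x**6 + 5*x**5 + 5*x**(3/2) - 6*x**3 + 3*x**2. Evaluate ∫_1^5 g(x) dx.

By the power rule, an antiderivative is F(x) = 5*x**7/7 + 5*x**6/6 + 2*x**(5/2) - 3*x**4/2 + x**3.
Then F(5) - F(1) = (50*sqrt(5) + 1428250/21) - (64/21) = 50*sqrt(5) + 476062/7.

50*sqrt(5) + 476062/7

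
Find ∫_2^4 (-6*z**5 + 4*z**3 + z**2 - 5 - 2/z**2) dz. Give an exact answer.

-22703/6

By the power rule, an antiderivative is F(z) = -z**6 + z**4 + z**3/3 - 5*z + 2/z.
Then F(4) - F(2) = (-23029/6) - (-163/3) = -22703/6.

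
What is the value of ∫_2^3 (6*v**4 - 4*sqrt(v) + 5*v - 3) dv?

By the power rule, an antiderivative is F(v) = 6*v**5/5 - 8*v**(3/2)/3 + 5*v**2/2 - 3*v.
Then F(3) - F(2) = (3051/10 - 8*sqrt(3)) - (212/5 - 16*sqrt(2)/3) = -8*sqrt(3) + 16*sqrt(2)/3 + 2627/10.

-8*sqrt(3) + 16*sqrt(2)/3 + 2627/10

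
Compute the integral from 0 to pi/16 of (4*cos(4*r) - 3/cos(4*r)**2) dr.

An antiderivative is F(r) = sin(4*r) - 3*tan(4*r)/4.
Then F(pi/16) - F(0) = (-3/4 + sqrt(2)/2) - (0) = -3/4 + sqrt(2)/2.

-3/4 + sqrt(2)/2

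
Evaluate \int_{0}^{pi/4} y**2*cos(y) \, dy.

Integrate by parts twice (u = y^2, dv = cos(y) dy).
An antiderivative is F(y) = y**2*sin(y) + 2*y*cos(y) - 2*sin(y).
Then F(pi/4) - F(0) = (sqrt(2)*(-32 + pi**2 + 8*pi)/32) - (0) = sqrt(2)*(-32 + pi**2 + 8*pi)/32.

sqrt(2)*(-32 + pi**2 + 8*pi)/32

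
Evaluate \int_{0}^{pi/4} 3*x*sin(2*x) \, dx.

Integrate by parts once (u = x, dv = 3*sin(2*x) dx).
An antiderivative is F(x) = -3*x*cos(2*x)/2 + 3*sin(2*x)/4.
Then F(pi/4) - F(0) = (3/4) - (0) = 3/4.

3/4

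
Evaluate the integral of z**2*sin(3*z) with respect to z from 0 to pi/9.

Integrate by parts twice (u = z^2, dv = sin(3*z) dz).
An antiderivative is F(z) = -z**2*cos(3*z)/3 + 2*z*sin(3*z)/9 + 2*cos(3*z)/27.
Then F(pi/9) - F(0) = (-pi**2/486 + 1/27 + sqrt(3)*pi/81) - (2/27) = -1/27 - pi**2/486 + sqrt(3)*pi/81.

-1/27 - pi**2/486 + sqrt(3)*pi/81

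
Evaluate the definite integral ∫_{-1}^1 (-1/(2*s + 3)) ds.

An antiderivative is F(s) = -log(2*s + 3)/2.
Then F(1) - F(-1) = (-log(5)/2) - (0) = -log(5)/2.

-log(5)/2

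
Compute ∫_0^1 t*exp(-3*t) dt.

(-4 + exp(3))*exp(-3)/9

Integrate by parts once (u = t, dv = exp(-3*t) dt).
An antiderivative is F(t) = (-3*t - 1)*exp(-3*t)/9.
Then F(1) - F(0) = (-4*exp(-3)/9) - (-1/9) = (-4 + exp(3))*exp(-3)/9.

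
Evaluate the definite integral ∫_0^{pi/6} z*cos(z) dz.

-1 + pi/12 + sqrt(3)/2

Integrate by parts once (u = z, dv = cos(z) dz).
An antiderivative is F(z) = z*sin(z) + cos(z).
Then F(pi/6) - F(0) = (pi/12 + sqrt(3)/2) - (1) = -1 + pi/12 + sqrt(3)/2.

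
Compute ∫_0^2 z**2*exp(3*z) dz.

-2/27 + 26*exp(6)/27

Integrate by parts twice (u = z^2, dv = exp(3*z) dz).
An antiderivative is F(z) = (9*z**2 - 6*z + 2)*exp(3*z)/27.
Then F(2) - F(0) = (26*exp(6)/27) - (2/27) = -2/27 + 26*exp(6)/27.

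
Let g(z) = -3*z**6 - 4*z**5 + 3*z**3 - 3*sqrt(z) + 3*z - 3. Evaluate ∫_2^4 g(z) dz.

By the power rule, an antiderivative is F(z) = -3*z**7/7 - 2*z**6/3 + 3*z**4/4 - 2*z**(3/2) + 3*z**2/2 - 3*z.
Then F(4) - F(2) = (-200852/21) - (-1796/21 - 4*sqrt(2)) = -66352/7 + 4*sqrt(2).

-66352/7 + 4*sqrt(2)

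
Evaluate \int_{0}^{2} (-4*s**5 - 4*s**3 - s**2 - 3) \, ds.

By the power rule, an antiderivative is F(s) = -2*s**6/3 - s**4 - s**3/3 - 3*s.
Then F(2) - F(0) = (-202/3) - (0) = -202/3.

-202/3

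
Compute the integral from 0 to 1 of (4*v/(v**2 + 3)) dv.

Let u = v**2 + 3, so du = 2*v dv. When v = 0, u = 3; when v = 1, u = 4.
The integral becomes 2·∫ 1/u du from 3 to 4, with antiderivative 2*log(u).
Back in v: F(v) = 2*log(v**2 + 3).
Then F(1) - F(0) = (log(16)) - (log(9)) = log(16/9).

log(16/9)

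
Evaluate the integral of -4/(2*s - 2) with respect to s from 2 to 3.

An antiderivative is F(s) = -2*log(2*s - 2).
Then F(3) - F(2) = (-log(16)) - (-log(4)) = -log(4).

-log(4)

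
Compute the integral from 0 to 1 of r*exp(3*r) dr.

1/9 + 2*exp(3)/9

Integrate by parts once (u = r, dv = exp(3*r) dr).
An antiderivative is F(r) = (3*r - 1)*exp(3*r)/9.
Then F(1) - F(0) = (2*exp(3)/9) - (-1/9) = 1/9 + 2*exp(3)/9.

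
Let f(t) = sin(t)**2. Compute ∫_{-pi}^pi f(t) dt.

Use the identity sin^2(t) = (1 - cos(2*t))/2.
An antiderivative is F(t) = t/2 - sin(2*t)/4.
Then F(pi) - F(-pi) = (pi/2) - (-pi/2) = pi.

pi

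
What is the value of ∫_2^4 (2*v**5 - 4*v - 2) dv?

1316

By the power rule, an antiderivative is F(v) = v**6/3 - 2*v**2 - 2*v.
Then F(4) - F(2) = (3976/3) - (28/3) = 1316.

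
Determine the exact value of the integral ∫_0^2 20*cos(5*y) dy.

Let u = 5*y, so du = 5 dy. When y = 0, u = 0; when y = 2, u = 10.
The integral becomes 4·∫ cos(u) du from 0 to 10, with antiderivative 4*sin(u).
Back in y: F(y) = 4*sin(5*y).
Then F(2) - F(0) = (4*sin(10)) - (0) = 4*sin(10).

4*sin(10)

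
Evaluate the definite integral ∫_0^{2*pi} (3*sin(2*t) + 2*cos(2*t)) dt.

An antiderivative is F(t) = sin(2*t) - 3*cos(2*t)/2.
Then F(2*pi) - F(0) = (-3/2) - (-3/2) = 0.

0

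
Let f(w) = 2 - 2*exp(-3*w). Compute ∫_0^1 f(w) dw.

An antiderivative is F(w) = 2*w + 2*exp(-3*w)/3.
Then F(1) - F(0) = (2*exp(-3)/3 + 2) - (2/3) = 2*exp(-3)/3 + 4/3.

2*exp(-3)/3 + 4/3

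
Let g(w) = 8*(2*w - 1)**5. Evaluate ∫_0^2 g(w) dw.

Let u = 2*w - 1, so du = 2 dw. When w = 0, u = -1; when w = 2, u = 3.
The integral becomes 4·∫ u**5 du from -1 to 3, with antiderivative 2*u**6/3.
Back in w: F(w) = 2*(2*w - 1)**6/3.
Then F(2) - F(0) = (486) - (2/3) = 1456/3.

1456/3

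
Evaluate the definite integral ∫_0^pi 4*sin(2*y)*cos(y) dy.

Use the identity sin(2*y)cos(y) = [sin(3*y) + sin(y)]/2.
An antiderivative is F(y) = -2*cos(y) - 2*cos(3*y)/3.
Then F(pi) - F(0) = (8/3) - (-8/3) = 16/3.

16/3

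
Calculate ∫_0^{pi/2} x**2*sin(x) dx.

-2 + pi

Integrate by parts twice (u = x^2, dv = sin(x) dx).
An antiderivative is F(x) = -x**2*cos(x) + 2*x*sin(x) + 2*cos(x).
Then F(pi/2) - F(0) = (pi) - (2) = -2 + pi.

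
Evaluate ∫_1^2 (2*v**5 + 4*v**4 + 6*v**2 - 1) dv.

By the power rule, an antiderivative is F(v) = v**6/3 + 4*v**5/5 + 2*v**3 - v.
Then F(2) - F(1) = (914/15) - (32/15) = 294/5.

294/5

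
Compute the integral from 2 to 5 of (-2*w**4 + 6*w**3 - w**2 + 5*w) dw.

-1551/5

By the power rule, an antiderivative is F(w) = -2*w**5/5 + 3*w**4/2 - w**3/3 + 5*w**2/2.
Then F(5) - F(2) = (-875/3) - (278/15) = -1551/5.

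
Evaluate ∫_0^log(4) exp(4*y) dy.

Let u = exp(y), so du = exp(y) dy. When y = 0, u = 1; when y = log(4), u = 4.
The integral becomes ∫ u**3 du from 1 to 4, with antiderivative u**4/4.
Back in y: F(y) = exp(4*y)/4.
Then F(log(4)) - F(0) = (64) - (1/4) = 255/4.

255/4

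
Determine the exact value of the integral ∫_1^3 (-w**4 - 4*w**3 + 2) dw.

By the power rule, an antiderivative is F(w) = -w**5/5 - w**4 + 2*w.
Then F(3) - F(1) = (-618/5) - (4/5) = -622/5.

-622/5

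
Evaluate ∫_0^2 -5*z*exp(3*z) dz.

Integrate by parts once (u = z, dv = -5*exp(3*z) dz).
An antiderivative is F(z) = (-15*z + 5)*exp(3*z)/9.
Then F(2) - F(0) = (-25*exp(6)/9) - (5/9) = -25*exp(6)/9 - 5/9.

-25*exp(6)/9 - 5/9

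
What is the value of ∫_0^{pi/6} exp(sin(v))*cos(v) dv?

Let u = sin(v), so du = cos(v) dv. When v = 0, u = 0; when v = pi/6, u = 1/2.
The integral becomes ∫ exp(u) du from 0 to 1/2, with antiderivative exp(u).
Back in v: F(v) = exp(sin(v)).
Then F(pi/6) - F(0) = (exp(1/2)) - (1) = -1 + exp(1/2).

-1 + exp(1/2)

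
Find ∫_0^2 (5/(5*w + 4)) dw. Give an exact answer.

Let u = 5*w + 4, so du = 5 dw. When w = 0, u = 4; when w = 2, u = 14.
The integral becomes ∫ 1/u du from 4 to 14, with antiderivative log(u).
Back in w: F(w) = log(5*w + 4).
Then F(2) - F(0) = (log(14)) - (log(4)) = log(7/2).

log(7/2)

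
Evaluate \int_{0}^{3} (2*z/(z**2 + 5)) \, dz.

Let u = z**2 + 5, so du = 2*z dz. When z = 0, u = 5; when z = 3, u = 14.
The integral becomes ∫ 1/u du from 5 to 14, with antiderivative log(u).
Back in z: F(z) = log(z**2 + 5).
Then F(3) - F(0) = (log(14)) - (log(5)) = log(14/5).

log(14/5)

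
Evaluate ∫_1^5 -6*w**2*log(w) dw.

Integrate by parts once (u = ln w, dv = -6*w**2 dw).
An antiderivative is F(w) = -2*w**3*(3*log(w) - 1)/3.
Then F(5) - F(1) = (250/3 - 250*log(5)) - (2/3) = 248/3 - 250*log(5).

248/3 - 250*log(5)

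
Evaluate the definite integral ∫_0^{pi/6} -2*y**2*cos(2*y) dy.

Integrate by parts twice (u = y^2, dv = -2*cos(2*y) dy).
An antiderivative is F(y) = -y**2*sin(2*y) - y*cos(2*y) + sin(2*y)/2.
Then F(pi/6) - F(0) = (-pi/12 - sqrt(3)*pi**2/72 + sqrt(3)/4) - (0) = -pi/12 - sqrt(3)*pi**2/72 + sqrt(3)/4.

-pi/12 - sqrt(3)*pi**2/72 + sqrt(3)/4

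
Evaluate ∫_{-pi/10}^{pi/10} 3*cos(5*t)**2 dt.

Use the identity cos^2(5*t) = (1 + cos(10*t))/2.
An antiderivative is F(t) = 3*t/2 + 3*sin(10*t)/20.
Then F(pi/10) - F(-pi/10) = (3*pi/20) - (-3*pi/20) = 3*pi/10.

3*pi/10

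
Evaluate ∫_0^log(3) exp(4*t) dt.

20

Let u = exp(t), so du = exp(t) dt. When t = 0, u = 1; when t = log(3), u = 3.
The integral becomes ∫ u**3 du from 1 to 3, with antiderivative u**4/4.
Back in t: F(t) = exp(4*t)/4.
Then F(log(3)) - F(0) = (81/4) - (1/4) = 20.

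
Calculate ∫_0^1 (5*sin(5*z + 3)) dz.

cos(3) - cos(8)

Let u = 5*z + 3, so du = 5 dz. When z = 0, u = 3; when z = 1, u = 8.
The integral becomes ∫ sin(u) du from 3 to 8, with antiderivative -cos(u).
Back in z: F(z) = -cos(5*z + 3).
Then F(1) - F(0) = (-cos(8)) - (-cos(3)) = cos(3) - cos(8).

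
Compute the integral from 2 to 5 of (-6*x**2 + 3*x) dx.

-405/2

By the power rule, an antiderivative is F(x) = -2*x**3 + 3*x**2/2.
Then F(5) - F(2) = (-425/2) - (-10) = -405/2.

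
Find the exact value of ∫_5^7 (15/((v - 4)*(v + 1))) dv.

Factor the denominator: v**2 - 3*v - 4 = (v + 1)(v - 4).
Partial fractions: 15/((v - 4)*(v + 1)) = -3/(v + 1) + 3/(v - 4).
An antiderivative is F(v) = 3*log(v - 4) - 3*log(v + 1).
Then F(7) - F(5) = (-9*log(2) + 3*log(3)) - (-3*log(3) - 3*log(2)) = -6*log(2) + 6*log(3).

-6*log(2) + 6*log(3)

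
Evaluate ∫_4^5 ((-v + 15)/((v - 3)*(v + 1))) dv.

-4*log(3) - log(2) + 4*log(5)

Factor the denominator: v**2 - 2*v - 3 = (v + 1)(v - 3).
Partial fractions: (-v + 15)/((v - 3)*(v + 1)) = -4/(v + 1) + 3/(v - 3).
An antiderivative is F(v) = 3*log(v - 3) - 4*log(v + 1).
Then F(5) - F(4) = (-4*log(3) - log(2)) - (-4*log(5)) = -4*log(3) - log(2) + 4*log(5).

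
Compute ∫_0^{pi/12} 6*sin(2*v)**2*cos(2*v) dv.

1/8

Let u = sin(2*v), so du = 2*cos(2*v) dv. When v = 0, u = 0; when v = pi/12, u = 1/2.
The integral becomes 3·∫ u**2 du from 0 to 1/2, with antiderivative u**3.
Back in v: F(v) = sin(2*v)**3.
Then F(pi/12) - F(0) = (1/8) - (0) = 1/8.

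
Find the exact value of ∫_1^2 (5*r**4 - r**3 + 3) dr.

By the power rule, an antiderivative is F(r) = r**5 - r**4/4 + 3*r.
Then F(2) - F(1) = (34) - (15/4) = 121/4.

121/4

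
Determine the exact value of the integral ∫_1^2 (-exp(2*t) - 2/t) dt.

-exp(4)/2 - log(4) + exp(2)/2

An antiderivative is F(t) = -exp(2*t)/2 - 2*log(t).
Then F(2) - F(1) = (-exp(4)/2 - log(4)) - (-exp(2)/2) = -exp(4)/2 - log(4) + exp(2)/2.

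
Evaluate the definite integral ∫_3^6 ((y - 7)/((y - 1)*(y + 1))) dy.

-3*log(5) - 5*log(2) + 4*log(7)

Factor the denominator: y**2 - 1 = (y + 1)(y - 1).
Partial fractions: (y - 7)/((y - 1)*(y + 1)) = 4/(y + 1) - 3/(y - 1).
An antiderivative is F(y) = -3*log(y - 1) + 4*log(y + 1).
Then F(6) - F(3) = (-3*log(5) + 4*log(7)) - (log(32)) = -3*log(5) - 5*log(2) + 4*log(7).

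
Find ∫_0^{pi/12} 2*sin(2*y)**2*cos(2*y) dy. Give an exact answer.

Let u = sin(2*y), so du = 2*cos(2*y) dy. When y = 0, u = 0; when y = pi/12, u = 1/2.
The integral becomes ∫ u**2 du from 0 to 1/2, with antiderivative u**3/3.
Back in y: F(y) = sin(2*y)**3/3.
Then F(pi/12) - F(0) = (1/24) - (0) = 1/24.

1/24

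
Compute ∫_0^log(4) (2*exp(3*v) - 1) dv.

42 - log(4)

An antiderivative is F(v) = 2*exp(3*v)/3 - v.
Then F(log(4)) - F(0) = (128/3 - log(4)) - (2/3) = 42 - log(4).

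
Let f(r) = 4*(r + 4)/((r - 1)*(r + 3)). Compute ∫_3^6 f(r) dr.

Factor the denominator: r**2 + 2*r - 3 = (r + 3)(r - 1).
Partial fractions: 4*(r + 4)/((r - 1)*(r + 3)) = -1/(r + 3) + 5/(r - 1).
An antiderivative is F(r) = 5*log(r - 1) - log(r + 3).
Then F(6) - F(3) = (-2*log(3) + 5*log(5)) - (log(16/3)) = -4*log(2) - log(3) + 5*log(5).

-4*log(2) - log(3) + 5*log(5)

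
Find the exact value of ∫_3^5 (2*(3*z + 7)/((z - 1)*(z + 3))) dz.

-log(3) + 7*log(2)

Factor the denominator: z**2 + 2*z - 3 = (z + 3)(z - 1).
Partial fractions: 2*(3*z + 7)/((z - 1)*(z + 3)) = 1/(z + 3) + 5/(z - 1).
An antiderivative is F(z) = 5*log(z - 1) + log(z + 3).
Then F(5) - F(3) = (13*log(2)) - (log(3) + 6*log(2)) = -log(3) + 7*log(2).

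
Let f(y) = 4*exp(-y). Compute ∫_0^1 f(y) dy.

4 - 4*exp(-1)

An antiderivative is F(y) = -4*exp(-y).
Then F(1) - F(0) = (-4*exp(-1)) - (-4) = 4 - 4*exp(-1).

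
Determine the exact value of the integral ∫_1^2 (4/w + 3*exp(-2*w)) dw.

-3*exp(-4)/2 + 3*exp(-2)/2 + 4*log(2)

An antiderivative is F(w) = 4*log(w) - 3*exp(-2*w)/2.
Then F(2) - F(1) = (-3*exp(-4)/2 + 4*log(2)) - (-3*exp(-2)/2) = -3*exp(-4)/2 + 3*exp(-2)/2 + 4*log(2).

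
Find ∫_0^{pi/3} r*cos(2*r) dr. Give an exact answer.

Integrate by parts once (u = r, dv = cos(2*r) dr).
An antiderivative is F(r) = r*sin(2*r)/2 + cos(2*r)/4.
Then F(pi/3) - F(0) = (-1/8 + sqrt(3)*pi/12) - (1/4) = -3/8 + sqrt(3)*pi/12.

-3/8 + sqrt(3)*pi/12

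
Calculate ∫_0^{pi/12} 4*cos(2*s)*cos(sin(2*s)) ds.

Let u = sin(2*s), so du = 2*cos(2*s) ds. When s = 0, u = 0; when s = pi/12, u = 1/2.
The integral becomes 2·∫ cos(u) du from 0 to 1/2, with antiderivative 2*sin(u).
Back in s: F(s) = 2*sin(sin(2*s)).
Then F(pi/12) - F(0) = (2*sin(1/2)) - (0) = 2*sin(1/2).

2*sin(1/2)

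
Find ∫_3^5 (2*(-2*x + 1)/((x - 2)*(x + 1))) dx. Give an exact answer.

Factor the denominator: x**2 - x - 2 = (x + 1)(x - 2).
Partial fractions: 2*(-2*x + 1)/((x - 2)*(x + 1)) = -2/(x + 1) - 2/(x - 2).
An antiderivative is F(x) = -2*log(x - 2) - 2*log(x + 1).
Then F(5) - F(3) = (-4*log(3) - 2*log(2)) - (-log(16)) = log(4/81).

log(4/81)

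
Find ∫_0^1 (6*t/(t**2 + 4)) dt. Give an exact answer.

-6*log(2) + 3*log(5)

Let u = t**2 + 4, so du = 2*t dt. When t = 0, u = 4; when t = 1, u = 5.
The integral becomes 3·∫ 1/u du from 4 to 5, with antiderivative 3*log(u).
Back in t: F(t) = 3*log(t**2 + 4).
Then F(1) - F(0) = (3*log(5)) - (log(64)) = -6*log(2) + 3*log(5).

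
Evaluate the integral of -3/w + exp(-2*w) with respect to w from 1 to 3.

An antiderivative is F(w) = -3*log(w) - exp(-2*w)/2.
Then F(3) - F(1) = (-3*log(3) - exp(-6)/2) - (-exp(-2)/2) = (-6*exp(6)*log(3) - 1 + exp(4))*exp(-6)/2.

(-6*exp(6)*log(3) - 1 + exp(4))*exp(-6)/2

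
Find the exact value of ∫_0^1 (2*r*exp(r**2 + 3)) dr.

-exp(3) + exp(4)

Let u = r**2 + 3, so du = 2*r dr. When r = 0, u = 3; when r = 1, u = 4.
The integral becomes ∫ exp(u) du from 3 to 4, with antiderivative exp(u).
Back in r: F(r) = exp(r**2 + 3).
Then F(1) - F(0) = (exp(4)) - (exp(3)) = -exp(3) + exp(4).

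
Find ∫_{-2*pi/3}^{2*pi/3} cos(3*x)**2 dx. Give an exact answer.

Use the identity cos^2(3*x) = (1 + cos(6*x))/2.
An antiderivative is F(x) = x/2 + sin(6*x)/12.
Then F(2*pi/3) - F(-2*pi/3) = (pi/3) - (-pi/3) = 2*pi/3.

2*pi/3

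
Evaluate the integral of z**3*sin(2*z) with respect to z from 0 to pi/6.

Integrate by parts 3 times (u = z^3, dv = sin(2*z) dz).
An antiderivative is F(z) = -z**3*cos(2*z)/2 + 3*z**2*sin(2*z)/4 + 3*z*cos(2*z)/4 - 3*sin(2*z)/8.
Then F(pi/6) - F(0) = (-3*sqrt(3)/16 - pi**3/864 + sqrt(3)*pi**2/96 + pi/16) - (0) = -3*sqrt(3)/16 - pi**3/864 + sqrt(3)*pi**2/96 + pi/16.

-3*sqrt(3)/16 - pi**3/864 + sqrt(3)*pi**2/96 + pi/16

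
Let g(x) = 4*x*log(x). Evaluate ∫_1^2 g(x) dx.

-3 + 8*log(2)

Integrate by parts once (u = ln x, dv = 4*x dx).
An antiderivative is F(x) = x**2*(2*log(x) - 1).
Then F(2) - F(1) = (-4 + 8*log(2)) - (-1) = -3 + 8*log(2).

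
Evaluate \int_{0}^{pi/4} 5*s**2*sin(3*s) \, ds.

Integrate by parts twice (u = s^2, dv = 5*sin(3*s) ds).
An antiderivative is F(s) = -5*s**2*cos(3*s)/3 + 10*s*sin(3*s)/9 + 10*cos(3*s)/27.
Then F(pi/4) - F(0) = (5*sqrt(2)*(-32 + 24*pi + 9*pi**2)/864) - (10/27) = -10/27 - 5*sqrt(2)/27 + 5*sqrt(2)*pi/36 + 5*sqrt(2)*pi**2/96.

-10/27 - 5*sqrt(2)/27 + 5*sqrt(2)*pi/36 + 5*sqrt(2)*pi**2/96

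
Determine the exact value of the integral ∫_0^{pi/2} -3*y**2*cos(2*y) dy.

3*pi/4

Integrate by parts twice (u = y^2, dv = -3*cos(2*y) dy).
An antiderivative is F(y) = -3*y**2*sin(2*y)/2 - 3*y*cos(2*y)/2 + 3*sin(2*y)/4.
Then F(pi/2) - F(0) = (3*pi/4) - (0) = 3*pi/4.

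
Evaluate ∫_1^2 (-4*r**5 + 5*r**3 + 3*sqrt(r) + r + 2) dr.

By the power rule, an antiderivative is F(r) = -2*r**6/3 + 5*r**4/4 + 2*r**(3/2) + r**2/2 + 2*r.
Then F(2) - F(1) = (-50/3 + 4*sqrt(2)) - (61/12) = -87/4 + 4*sqrt(2).

-87/4 + 4*sqrt(2)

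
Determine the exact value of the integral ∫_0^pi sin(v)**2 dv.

pi/2

Use the identity sin^2(v) = (1 - cos(2*v))/2.
An antiderivative is F(v) = v/2 - sin(2*v)/4.
Then F(pi) - F(0) = (pi/2) - (0) = pi/2.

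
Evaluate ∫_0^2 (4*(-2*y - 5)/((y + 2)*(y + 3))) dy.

-4*log(5) - 4*log(2) + 4*log(3)

Factor the denominator: y**2 + 5*y + 6 = (y + 3)(y + 2).
Partial fractions: 4*(-2*y - 5)/((y + 2)*(y + 3)) = -4/(y + 3) - 4/(y + 2).
An antiderivative is F(y) = -4*log(y + 2) - 4*log(y + 3).
Then F(2) - F(0) = (-4*log(5) - 8*log(2)) - (-4*log(3) - 4*log(2)) = -4*log(5) - 4*log(2) + 4*log(3).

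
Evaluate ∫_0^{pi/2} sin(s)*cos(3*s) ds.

-1/2

Use the identity sin(s)cos(3*s) = [sin(4*s) + sin(-2*s)]/2.
An antiderivative is F(s) = cos(2*s)/4 - cos(4*s)/8.
Then F(pi/2) - F(0) = (-3/8) - (1/8) = -1/2.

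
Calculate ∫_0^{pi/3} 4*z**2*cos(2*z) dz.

Integrate by parts twice (u = z^2, dv = 4*cos(2*z) dz).
An antiderivative is F(z) = 2*z**2*sin(2*z) + 2*z*cos(2*z) - sin(2*z).
Then F(pi/3) - F(0) = (-pi/3 - sqrt(3)/2 + sqrt(3)*pi**2/9) - (0) = -pi/3 - sqrt(3)/2 + sqrt(3)*pi**2/9.

-pi/3 - sqrt(3)/2 + sqrt(3)*pi**2/9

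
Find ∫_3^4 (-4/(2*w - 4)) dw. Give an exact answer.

An antiderivative is F(w) = -2*log(2*w - 4).
Then F(4) - F(3) = (-log(16)) - (-log(4)) = -log(4).

-log(4)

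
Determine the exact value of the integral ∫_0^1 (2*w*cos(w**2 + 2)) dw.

-sin(2) + sin(3)

Let u = w**2 + 2, so du = 2*w dw. When w = 0, u = 2; when w = 1, u = 3.
The integral becomes ∫ cos(u) du from 2 to 3, with antiderivative sin(u).
Back in w: F(w) = sin(w**2 + 2).
Then F(1) - F(0) = (sin(3)) - (sin(2)) = -sin(2) + sin(3).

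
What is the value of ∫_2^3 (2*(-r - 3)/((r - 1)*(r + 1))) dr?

-log(9)

Factor the denominator: r**2 - 1 = (r + 1)(r - 1).
Partial fractions: 2*(-r - 3)/((r - 1)*(r + 1)) = 2/(r + 1) - 4/(r - 1).
An antiderivative is F(r) = -4*log(r - 1) + 2*log(r + 1).
Then F(3) - F(2) = (0) - (log(9)) = -log(9).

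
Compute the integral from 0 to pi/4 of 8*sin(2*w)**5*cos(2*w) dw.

2/3

Let u = sin(2*w), so du = 2*cos(2*w) dw. When w = 0, u = 0; when w = pi/4, u = 1.
The integral becomes 4·∫ u**5 du from 0 to 1, with antiderivative 2*u**6/3.
Back in w: F(w) = 2*sin(2*w)**6/3.
Then F(pi/4) - F(0) = (2/3) - (0) = 2/3.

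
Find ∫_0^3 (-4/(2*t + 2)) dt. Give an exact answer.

An antiderivative is F(t) = -2*log(2*t + 2).
Then F(3) - F(0) = (-log(64)) - (-log(4)) = -log(16).

-log(16)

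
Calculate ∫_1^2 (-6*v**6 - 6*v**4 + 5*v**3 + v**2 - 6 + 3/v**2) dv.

By the power rule, an antiderivative is F(v) = -6*v**7/7 - 6*v**5/5 + 5*v**4/4 + v**3/3 - 6*v - 3/v.
Then F(2) - F(1) = (-29179/210) - (-3979/420) = -54379/420.

-54379/420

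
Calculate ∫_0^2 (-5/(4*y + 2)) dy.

-5*log(5)/4

An antiderivative is F(y) = -5*log(4*y + 2)/4.
Then F(2) - F(0) = (-5*log(10)/4) - (-5*log(2)/4) = -5*log(5)/4.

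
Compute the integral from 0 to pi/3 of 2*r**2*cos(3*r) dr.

-4*pi/27

Integrate by parts twice (u = r^2, dv = 2*cos(3*r) dr).
An antiderivative is F(r) = 2*r**2*sin(3*r)/3 + 4*r*cos(3*r)/9 - 4*sin(3*r)/27.
Then F(pi/3) - F(0) = (-4*pi/27) - (0) = -4*pi/27.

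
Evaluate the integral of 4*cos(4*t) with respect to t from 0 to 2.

sin(8)

Let u = 4*t, so du = 4 dt. When t = 0, u = 0; when t = 2, u = 8.
The integral becomes ∫ cos(u) du from 0 to 8, with antiderivative sin(u).
Back in t: F(t) = sin(4*t).
Then F(2) - F(0) = (sin(8)) - (0) = sin(8).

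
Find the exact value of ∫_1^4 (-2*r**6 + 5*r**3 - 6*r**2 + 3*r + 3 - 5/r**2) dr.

-62445/14

By the power rule, an antiderivative is F(r) = -2*r**7/7 + 5*r**4/4 - 2*r**3 + 3*r**2/2 + 3*r + 5/r.
Then F(4) - F(1) = (-124653/28) - (237/28) = -62445/14.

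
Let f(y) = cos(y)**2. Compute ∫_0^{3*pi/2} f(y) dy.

Use the identity cos^2(y) = (1 + cos(2*y))/2.
An antiderivative is F(y) = y/2 + sin(2*y)/4.
Then F(3*pi/2) - F(0) = (3*pi/4) - (0) = 3*pi/4.

3*pi/4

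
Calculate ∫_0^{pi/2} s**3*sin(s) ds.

Integrate by parts 3 times (u = s^3, dv = sin(s) ds).
An antiderivative is F(s) = -s**3*cos(s) + 3*s**2*sin(s) + 6*s*cos(s) - 6*sin(s).
Then F(pi/2) - F(0) = (-6 + 3*pi**2/4) - (0) = -6 + 3*pi**2/4.

-6 + 3*pi**2/4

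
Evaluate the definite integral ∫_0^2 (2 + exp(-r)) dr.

5 - exp(-2)

An antiderivative is F(r) = 2*r - exp(-r).
Then F(2) - F(0) = (4 - exp(-2)) - (-1) = 5 - exp(-2).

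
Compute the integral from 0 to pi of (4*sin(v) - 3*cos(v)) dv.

An antiderivative is F(v) = -3*sin(v) - 4*cos(v).
Then F(pi) - F(0) = (4) - (-4) = 8.

8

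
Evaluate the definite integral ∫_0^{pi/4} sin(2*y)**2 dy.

Use the identity sin^2(2*y) = (1 - cos(4*y))/2.
An antiderivative is F(y) = y/2 - sin(4*y)/8.
Then F(pi/4) - F(0) = (pi/8) - (0) = pi/8.

pi/8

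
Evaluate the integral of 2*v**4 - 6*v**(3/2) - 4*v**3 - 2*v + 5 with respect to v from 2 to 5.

By the power rule, an antiderivative is F(v) = -12*v**(5/2)/5 + 2*v**5/5 - v**4 - v**2 + 5*v.
Then F(5) - F(2) = (625 - 60*sqrt(5)) - (14/5 - 48*sqrt(2)/5) = -60*sqrt(5) + 48*sqrt(2)/5 + 3111/5.

-60*sqrt(5) + 48*sqrt(2)/5 + 3111/5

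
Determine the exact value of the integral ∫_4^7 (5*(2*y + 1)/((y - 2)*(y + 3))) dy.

Factor the denominator: y**2 + y - 6 = (y + 3)(y - 2).
Partial fractions: 5*(2*y + 1)/((y - 2)*(y + 3)) = 5/(y + 3) + 5/(y - 2).
An antiderivative is F(y) = 5*log(y - 2) + 5*log(y + 3).
Then F(7) - F(4) = (5*log(2) + 10*log(5)) - (5*log(2) + 5*log(7)) = -5*log(7) + 10*log(5).

-5*log(7) + 10*log(5)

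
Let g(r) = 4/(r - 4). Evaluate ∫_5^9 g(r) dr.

An antiderivative is F(r) = 4*log(r - 4).
Then F(9) - F(5) = (4*log(5)) - (0) = 4*log(5).

4*log(5)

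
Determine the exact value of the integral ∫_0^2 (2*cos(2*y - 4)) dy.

sin(4)

Let u = 2*y - 4, so du = 2 dy. When y = 0, u = -4; when y = 2, u = 0.
The integral becomes ∫ cos(u) du from -4 to 0, with antiderivative sin(u).
Back in y: F(y) = sin(2*y - 4).
Then F(2) - F(0) = (0) - (-sin(4)) = sin(4).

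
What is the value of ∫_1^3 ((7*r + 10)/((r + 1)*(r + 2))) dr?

Factor the denominator: r**2 + 3*r + 2 = (r + 2)(r + 1).
Partial fractions: (7*r + 10)/((r + 1)*(r + 2)) = 4/(r + 2) + 3/(r + 1).
An antiderivative is F(r) = 3*log(r + 1) + 4*log(r + 2).
Then F(3) - F(1) = (6*log(2) + 4*log(5)) - (3*log(2) + 4*log(3)) = -4*log(3) + 3*log(2) + 4*log(5).

-4*log(3) + 3*log(2) + 4*log(5)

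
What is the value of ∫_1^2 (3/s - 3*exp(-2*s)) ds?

An antiderivative is F(s) = 3*log(s) + 3*exp(-2*s)/2.
Then F(2) - F(1) = (3*exp(-4)/2 + 3*log(2)) - (3*exp(-2)/2) = -3*exp(-2)/2 + 3*exp(-4)/2 + 3*log(2).

-3*exp(-2)/2 + 3*exp(-4)/2 + 3*log(2)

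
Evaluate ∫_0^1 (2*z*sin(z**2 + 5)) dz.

-cos(6) + cos(5)

Let u = z**2 + 5, so du = 2*z dz. When z = 0, u = 5; when z = 1, u = 6.
The integral becomes ∫ sin(u) du from 5 to 6, with antiderivative -cos(u).
Back in z: F(z) = -cos(z**2 + 5).
Then F(1) - F(0) = (-cos(6)) - (-cos(5)) = -cos(6) + cos(5).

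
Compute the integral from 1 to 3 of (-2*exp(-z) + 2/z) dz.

An antiderivative is F(z) = 2*log(z) + 2*exp(-z).
Then F(3) - F(1) = (2*exp(-3) + 2*log(3)) - (2*exp(-1)) = -2*exp(-1) + 2*exp(-3) + 2*log(3).

-2*exp(-1) + 2*exp(-3) + 2*log(3)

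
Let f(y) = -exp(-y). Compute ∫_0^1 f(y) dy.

An antiderivative is F(y) = exp(-y).
Then F(1) - F(0) = (exp(-1)) - (1) = -1 + exp(-1).

-1 + exp(-1)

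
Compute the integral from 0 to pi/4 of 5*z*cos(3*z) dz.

Integrate by parts once (u = z, dv = 5*cos(3*z) dz).
An antiderivative is F(z) = 5*z*sin(3*z)/3 + 5*cos(3*z)/9.
Then F(pi/4) - F(0) = (5*sqrt(2)*(-4 + 3*pi)/72) - (5/9) = -5/9 - 5*sqrt(2)/18 + 5*sqrt(2)*pi/24.

-5/9 - 5*sqrt(2)/18 + 5*sqrt(2)*pi/24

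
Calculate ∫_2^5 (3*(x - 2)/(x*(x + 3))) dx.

Factor the denominator: x**2 + 3*x = (x + 3)x.
Partial fractions: 3*(x - 2)/(x*(x + 3)) = 5/(x + 3) - 2/x.
An antiderivative is F(x) = -2*log(x) + 5*log(x + 3).
Then F(5) - F(2) = (-2*log(5) + 15*log(2)) - (-2*log(2) + 5*log(5)) = -7*log(5) + 17*log(2).

-7*log(5) + 17*log(2)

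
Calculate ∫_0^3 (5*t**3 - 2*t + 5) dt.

429/4

By the power rule, an antiderivative is F(t) = 5*t**4/4 - t**2 + 5*t.
Then F(3) - F(0) = (429/4) - (0) = 429/4.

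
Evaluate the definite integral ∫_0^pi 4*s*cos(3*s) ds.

-8/9

Integrate by parts once (u = s, dv = 4*cos(3*s) ds).
An antiderivative is F(s) = 4*s*sin(3*s)/3 + 4*cos(3*s)/9.
Then F(pi) - F(0) = (-4/9) - (4/9) = -8/9.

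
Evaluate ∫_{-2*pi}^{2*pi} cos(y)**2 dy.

2*pi

Use the identity cos^2(y) = (1 + cos(2*y))/2.
An antiderivative is F(y) = y/2 + sin(2*y)/4.
Then F(2*pi) - F(-2*pi) = (pi) - (-pi) = 2*pi.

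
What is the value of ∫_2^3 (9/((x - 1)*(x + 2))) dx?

Factor the denominator: x**2 + x - 2 = (x + 2)(x - 1).
Partial fractions: 9/((x - 1)*(x + 2)) = -3/(x + 2) + 3/(x - 1).
An antiderivative is F(x) = 3*log(x - 1) - 3*log(x + 2).
Then F(3) - F(2) = (-3*log(5) + 3*log(2)) - (-log(64)) = -3*log(5) + 9*log(2).

-3*log(5) + 9*log(2)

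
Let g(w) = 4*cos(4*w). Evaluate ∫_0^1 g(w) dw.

Let u = 4*w, so du = 4 dw. When w = 0, u = 0; when w = 1, u = 4.
The integral becomes ∫ cos(u) du from 0 to 4, with antiderivative sin(u).
Back in w: F(w) = sin(4*w).
Then F(1) - F(0) = (sin(4)) - (0) = sin(4).

sin(4)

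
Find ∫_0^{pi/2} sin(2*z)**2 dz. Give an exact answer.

Use the identity sin^2(2*z) = (1 - cos(4*z))/2.
An antiderivative is F(z) = z/2 - sin(4*z)/8.
Then F(pi/2) - F(0) = (pi/4) - (0) = pi/4.

pi/4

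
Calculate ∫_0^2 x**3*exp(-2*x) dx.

Integrate by parts 3 times (u = x^3, dv = exp(-2*x) dx).
An antiderivative is F(x) = (-4*x**3 - 6*x**2 - 6*x - 3)*exp(-2*x)/8.
Then F(2) - F(0) = (-71*exp(-4)/8) - (-3/8) = 3/8 - 71*exp(-4)/8.

3/8 - 71*exp(-4)/8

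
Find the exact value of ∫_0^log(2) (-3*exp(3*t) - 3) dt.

-7 - log(8)

An antiderivative is F(t) = -exp(3*t) - 3*t.
Then F(log(2)) - F(0) = (-8 - log(8)) - (-1) = -7 - log(8).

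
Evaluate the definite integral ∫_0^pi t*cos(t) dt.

-2

Integrate by parts once (u = t, dv = cos(t) dt).
An antiderivative is F(t) = t*sin(t) + cos(t).
Then F(pi) - F(0) = (-1) - (1) = -2.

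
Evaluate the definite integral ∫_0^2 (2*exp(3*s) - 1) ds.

An antiderivative is F(s) = 2*exp(3*s)/3 - s.
Then F(2) - F(0) = (-2 + 2*exp(6)/3) - (2/3) = -8/3 + 2*exp(6)/3.

-8/3 + 2*exp(6)/3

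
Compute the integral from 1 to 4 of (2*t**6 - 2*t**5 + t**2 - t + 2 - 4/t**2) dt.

46653/14

By the power rule, an antiderivative is F(t) = 2*t**7/7 - t**6/3 + t**3/3 - t**2/2 + 2*t + 4/t.
Then F(4) - F(1) = (23367/7) - (81/14) = 46653/14.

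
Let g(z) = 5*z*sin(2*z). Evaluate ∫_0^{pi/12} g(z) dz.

-5*sqrt(3)*pi/48 + 5/8

Integrate by parts once (u = z, dv = 5*sin(2*z) dz).
An antiderivative is F(z) = -5*z*cos(2*z)/2 + 5*sin(2*z)/4.
Then F(pi/12) - F(0) = (-5*sqrt(3)*pi/48 + 5/8) - (0) = -5*sqrt(3)*pi/48 + 5/8.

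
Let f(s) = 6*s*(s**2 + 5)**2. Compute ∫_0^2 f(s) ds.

Let u = s**2 + 5, so du = 2*s ds. When s = 0, u = 5; when s = 2, u = 9.
The integral becomes 3·∫ u**2 du from 5 to 9, with antiderivative u**3.
Back in s: F(s) = (s**2 + 5)**3.
Then F(2) - F(0) = (729) - (125) = 604.

604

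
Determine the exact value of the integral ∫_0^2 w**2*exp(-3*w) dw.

2/27 - 50*exp(-6)/27

Integrate by parts twice (u = w^2, dv = exp(-3*w) dw).
An antiderivative is F(w) = (-9*w**2 - 6*w - 2)*exp(-3*w)/27.
Then F(2) - F(0) = (-50*exp(-6)/27) - (-2/27) = 2/27 - 50*exp(-6)/27.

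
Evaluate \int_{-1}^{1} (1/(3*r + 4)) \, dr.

log(7)/3

An antiderivative is F(r) = log(3*r + 4)/3.
Then F(1) - F(-1) = (log(7)/3) - (0) = log(7)/3.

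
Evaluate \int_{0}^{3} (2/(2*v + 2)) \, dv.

log(4)

Let u = 2*v + 2, so du = 2 dv. When v = 0, u = 2; when v = 3, u = 8.
The integral becomes ∫ 1/u du from 2 to 8, with antiderivative log(u).
Back in v: F(v) = log(2*v + 2).
Then F(3) - F(0) = (log(8)) - (log(2)) = log(4).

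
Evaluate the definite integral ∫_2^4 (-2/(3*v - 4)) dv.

An antiderivative is F(v) = -2*log(3*v - 4)/3.
Then F(4) - F(2) = (-log(4)) - (-2*log(2)/3) = -4*log(2)/3.

-4*log(2)/3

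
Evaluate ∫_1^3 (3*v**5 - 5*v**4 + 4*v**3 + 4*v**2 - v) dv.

By the power rule, an antiderivative is F(v) = v**6/2 - v**5 + v**4 + 4*v**3/3 - v**2/2.
Then F(3) - F(1) = (234) - (4/3) = 698/3.

698/3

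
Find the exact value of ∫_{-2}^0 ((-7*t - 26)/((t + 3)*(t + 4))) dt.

-5*log(3) - 2*log(2)

Factor the denominator: t**2 + 7*t + 12 = (t + 4)(t + 3).
Partial fractions: (-7*t - 26)/((t + 3)*(t + 4)) = -2/(t + 4) - 5/(t + 3).
An antiderivative is F(t) = -5*log(t + 3) - 2*log(t + 4).
Then F(0) - F(-2) = (-5*log(3) - 4*log(2)) - (-log(4)) = -5*log(3) - 2*log(2).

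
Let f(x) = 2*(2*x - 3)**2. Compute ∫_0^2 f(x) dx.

Let u = 2*x - 3, so du = 2 dx. When x = 0, u = -3; when x = 2, u = 1.
The integral becomes ∫ u**2 du from -3 to 1, with antiderivative u**3/3.
Back in x: F(x) = (2*x - 3)**3/3.
Then F(2) - F(0) = (1/3) - (-9) = 28/3.

28/3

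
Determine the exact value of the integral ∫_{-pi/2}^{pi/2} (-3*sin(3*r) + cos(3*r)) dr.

An antiderivative is F(r) = sin(3*r)/3 + cos(3*r).
Then F(pi/2) - F(-pi/2) = (-1/3) - (1/3) = -2/3.

-2/3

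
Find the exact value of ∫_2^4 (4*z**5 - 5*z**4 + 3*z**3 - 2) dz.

By the power rule, an antiderivative is F(z) = 2*z**6/3 - z**5 + 3*z**4/4 - 2*z.
Then F(4) - F(2) = (5672/3) - (56/3) = 1872.

1872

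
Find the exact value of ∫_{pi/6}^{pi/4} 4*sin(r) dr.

An antiderivative is F(r) = -4*cos(r).
Then F(pi/4) - F(pi/6) = (-2*sqrt(2)) - (-2*sqrt(3)) = -2*sqrt(2) + 2*sqrt(3).

-2*sqrt(2) + 2*sqrt(3)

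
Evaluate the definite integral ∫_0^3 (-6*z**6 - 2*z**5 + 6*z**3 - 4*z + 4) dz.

By the power rule, an antiderivative is F(z) = -6*z**7/7 - z**6/3 + 3*z**4/2 - 2*z**2 + 4*z.
Then F(3) - F(0) = (-28029/14) - (0) = -28029/14.

-28029/14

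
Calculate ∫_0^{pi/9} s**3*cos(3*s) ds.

Integrate by parts 3 times (u = s^3, dv = cos(3*s) ds).
An antiderivative is F(s) = s**3*sin(3*s)/3 + s**2*cos(3*s)/3 - 2*s*sin(3*s)/9 - 2*cos(3*s)/27.
Then F(pi/9) - F(0) = (-sqrt(3)*pi/81 - 1/27 + sqrt(3)*pi**3/4374 + pi**2/486) - (-2/27) = -sqrt(3)*pi/81 + sqrt(3)*pi**3/4374 + pi**2/486 + 1/27.

-sqrt(3)*pi/81 + sqrt(3)*pi**3/4374 + pi**2/486 + 1/27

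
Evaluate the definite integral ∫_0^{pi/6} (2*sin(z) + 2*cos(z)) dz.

An antiderivative is F(z) = 2*sin(z) - 2*cos(z).
Then F(pi/6) - F(0) = (1 - sqrt(3)) - (-2) = 3 - sqrt(3).

3 - sqrt(3)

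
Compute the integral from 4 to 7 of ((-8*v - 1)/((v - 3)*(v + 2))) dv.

Factor the denominator: v**2 - v - 6 = (v + 2)(v - 3).
Partial fractions: (-8*v - 1)/((v - 3)*(v + 2)) = -3/(v + 2) - 5/(v - 3).
An antiderivative is F(v) = -5*log(v - 3) - 3*log(v + 2).
Then F(7) - F(4) = (-10*log(2) - 6*log(3)) - (-3*log(3) - 3*log(2)) = -7*log(2) - 3*log(3).

-7*log(2) - 3*log(3)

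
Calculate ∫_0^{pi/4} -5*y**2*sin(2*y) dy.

5/4 - 5*pi/8

Integrate by parts twice (u = y^2, dv = -5*sin(2*y) dy).
An antiderivative is F(y) = 5*y**2*cos(2*y)/2 - 5*y*sin(2*y)/2 - 5*cos(2*y)/4.
Then F(pi/4) - F(0) = (-5*pi/8) - (-5/4) = 5/4 - 5*pi/8.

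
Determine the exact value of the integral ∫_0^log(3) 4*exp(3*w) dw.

Let u = exp(w), so du = exp(w) dw. When w = 0, u = 1; when w = log(3), u = 3.
The integral becomes 4·∫ u**2 du from 1 to 3, with antiderivative 4*u**3/3.
Back in w: F(w) = 4*exp(3*w)/3.
Then F(log(3)) - F(0) = (36) - (4/3) = 104/3.

104/3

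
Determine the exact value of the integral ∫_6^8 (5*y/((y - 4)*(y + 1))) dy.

Factor the denominator: y**2 - 3*y - 4 = (y + 1)(y - 4).
Partial fractions: 5*y/((y - 4)*(y + 1)) = 1/(y + 1) + 4/(y - 4).
An antiderivative is F(y) = 4*log(y - 4) + log(y + 1).
Then F(8) - F(6) = (2*log(3) + 8*log(2)) - (log(7) + 4*log(2)) = -log(7) + 2*log(3) + 4*log(2).

-log(7) + 2*log(3) + 4*log(2)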